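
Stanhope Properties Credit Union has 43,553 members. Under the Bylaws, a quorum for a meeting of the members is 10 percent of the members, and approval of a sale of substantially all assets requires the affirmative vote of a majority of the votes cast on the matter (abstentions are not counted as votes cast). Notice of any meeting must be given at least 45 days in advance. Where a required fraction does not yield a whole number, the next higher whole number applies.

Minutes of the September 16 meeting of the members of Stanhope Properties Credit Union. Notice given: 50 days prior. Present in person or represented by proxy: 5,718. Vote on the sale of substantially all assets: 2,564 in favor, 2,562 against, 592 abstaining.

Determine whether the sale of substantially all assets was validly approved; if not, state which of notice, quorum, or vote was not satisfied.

Valid — all requirements satisfied.

Notice: 50 days given; 45 required. Satisfied.
Quorum: 10% of 43,553 = 4,355.30, rounded up to 4,356; 5,718 present. Satisfied.
Vote: requires a majority of the votes cast (5,718 − 592 abstaining = 5,126); a majority of 5126 is 2564, so 2,564 needed; 2,564 in favor. Satisfied.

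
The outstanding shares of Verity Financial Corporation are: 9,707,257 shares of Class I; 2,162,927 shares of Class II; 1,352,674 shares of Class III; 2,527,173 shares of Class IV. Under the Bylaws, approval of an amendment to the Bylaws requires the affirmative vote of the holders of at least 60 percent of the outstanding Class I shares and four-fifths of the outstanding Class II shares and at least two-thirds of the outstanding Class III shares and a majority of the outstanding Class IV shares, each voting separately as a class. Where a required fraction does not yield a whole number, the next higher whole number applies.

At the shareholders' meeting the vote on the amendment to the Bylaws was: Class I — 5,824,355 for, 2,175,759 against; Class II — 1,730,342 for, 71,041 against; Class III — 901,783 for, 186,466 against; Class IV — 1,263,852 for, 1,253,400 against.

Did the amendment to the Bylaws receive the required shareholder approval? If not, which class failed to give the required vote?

Approved — every class gave the required vote.

Class I: 3/5 of 9707257 = 5824354.20, rounded up to 5824355; 5,824,355 required, 5,824,355 in favor — approved.
Class II: 4/5 of 2162927 = 1730341.60, rounded up to 1730342; 1,730,342 required, 1,730,342 in favor — approved.
Class III: 2/3 of 1352674 = 901782.67, rounded up to 901783; 901,783 required, 901,783 in favor — approved.
Class IV: a majority of 2527173 is 1263587; 1,263,587 required, 1,263,852 in favor — approved.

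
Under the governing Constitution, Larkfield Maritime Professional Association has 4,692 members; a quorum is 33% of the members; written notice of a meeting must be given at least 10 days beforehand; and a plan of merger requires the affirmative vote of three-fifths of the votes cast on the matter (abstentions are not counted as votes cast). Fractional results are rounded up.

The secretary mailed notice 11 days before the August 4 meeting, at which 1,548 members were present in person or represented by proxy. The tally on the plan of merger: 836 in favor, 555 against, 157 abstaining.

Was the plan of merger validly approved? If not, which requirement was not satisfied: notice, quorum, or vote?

Notice: 11 days given; 10 required. Satisfied.
Quorum: 33% of 4,692 = 1,548.36, rounded up to 1,549; 1,548 present. Not satisfied.
Vote: requires three-fifths of the votes cast (1,548 − 157 abstaining = 1,391); 3/5 of 1391 = 834.60, rounded up to 835, so 835 needed; 836 in favor. Satisfied.

Invalid — quorum requirement not satisfied.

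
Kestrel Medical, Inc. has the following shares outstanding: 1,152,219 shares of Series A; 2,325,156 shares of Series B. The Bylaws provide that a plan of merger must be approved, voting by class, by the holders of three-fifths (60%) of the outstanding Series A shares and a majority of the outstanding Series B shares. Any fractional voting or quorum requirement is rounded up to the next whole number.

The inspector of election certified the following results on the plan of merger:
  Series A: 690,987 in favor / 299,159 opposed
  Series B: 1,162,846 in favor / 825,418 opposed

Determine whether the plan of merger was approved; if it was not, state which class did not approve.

Series A: 3/5 of 1152219 = 691331.40, rounded up to 691332; 691,332 required, 690,987 in favor — not approved.
Series B: a majority of 2325156 is 1162579; 1,162,579 required, 1,162,846 in favor — approved.

Not approved — the Series A shares did not give the required vote.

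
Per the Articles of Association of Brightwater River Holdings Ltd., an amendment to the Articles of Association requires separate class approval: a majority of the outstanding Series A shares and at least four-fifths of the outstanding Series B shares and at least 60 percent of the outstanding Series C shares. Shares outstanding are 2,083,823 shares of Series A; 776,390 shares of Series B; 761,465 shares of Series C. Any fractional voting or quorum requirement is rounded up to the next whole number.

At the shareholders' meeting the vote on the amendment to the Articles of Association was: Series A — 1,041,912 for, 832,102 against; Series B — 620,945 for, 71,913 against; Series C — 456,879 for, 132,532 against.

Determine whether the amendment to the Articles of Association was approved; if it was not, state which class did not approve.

Not approved — the Series B shares did not give the required vote.

Series A: a majority of 2083823 is 1041912; 1,041,912 required, 1,041,912 in favor — approved.
Series B: 4/5 of 776390 = 621112; 621,112 required, 620,945 in favor — not approved.
Series C: 3/5 of 761465 = 456879; 456,879 required, 456,879 in favor — approved.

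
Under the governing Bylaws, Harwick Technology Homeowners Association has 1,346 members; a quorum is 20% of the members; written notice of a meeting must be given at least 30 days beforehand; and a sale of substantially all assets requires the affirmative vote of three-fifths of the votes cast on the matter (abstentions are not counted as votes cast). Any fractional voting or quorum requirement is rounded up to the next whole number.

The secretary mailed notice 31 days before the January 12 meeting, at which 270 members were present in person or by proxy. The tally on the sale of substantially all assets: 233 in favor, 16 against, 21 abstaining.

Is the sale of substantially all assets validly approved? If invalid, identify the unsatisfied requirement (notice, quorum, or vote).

Valid — all requirements satisfied.

Notice: 31 days given; 30 required. Satisfied.
Quorum: 20% of 1,346 = 269.20, rounded up to 270; 270 present. Satisfied.
Vote: requires three-fifths of the votes cast (270 − 21 abstaining = 249); 3/5 of 249 = 149.40, rounded up to 150, so 150 needed; 233 in favor. Satisfied.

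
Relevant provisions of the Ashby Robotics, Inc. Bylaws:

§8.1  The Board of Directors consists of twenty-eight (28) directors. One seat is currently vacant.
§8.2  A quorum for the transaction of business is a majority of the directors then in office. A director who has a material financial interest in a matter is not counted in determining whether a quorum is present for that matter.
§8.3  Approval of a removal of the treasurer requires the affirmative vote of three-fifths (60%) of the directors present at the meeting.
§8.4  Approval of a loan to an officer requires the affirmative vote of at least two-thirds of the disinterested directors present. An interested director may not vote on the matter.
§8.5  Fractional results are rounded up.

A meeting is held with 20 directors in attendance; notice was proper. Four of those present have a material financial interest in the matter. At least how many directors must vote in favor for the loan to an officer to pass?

11

The loan to an officer requires two-thirds of the disinterested directors present (20 − 4 = 16).
2/3 of 16 = 10.67, rounded up to 11.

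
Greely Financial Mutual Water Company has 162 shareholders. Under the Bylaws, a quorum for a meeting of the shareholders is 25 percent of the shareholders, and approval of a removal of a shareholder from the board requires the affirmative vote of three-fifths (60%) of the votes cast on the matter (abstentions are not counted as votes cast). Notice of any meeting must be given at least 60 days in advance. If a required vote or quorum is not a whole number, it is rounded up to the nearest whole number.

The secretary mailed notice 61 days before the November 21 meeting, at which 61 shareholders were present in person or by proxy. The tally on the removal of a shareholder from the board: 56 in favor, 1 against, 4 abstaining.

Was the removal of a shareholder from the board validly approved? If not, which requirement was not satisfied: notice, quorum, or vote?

Notice: 61 days given; 60 required. Satisfied.
Quorum: 25% of 162 = 40.50, rounded up to 41; 61 present. Satisfied.
Vote: requires three-fifths of the votes cast (61 − 4 abstaining = 57); 3/5 of 57 = 34.20, rounded up to 35, so 35 needed; 56 in favor. Satisfied.

Valid — all requirements satisfied.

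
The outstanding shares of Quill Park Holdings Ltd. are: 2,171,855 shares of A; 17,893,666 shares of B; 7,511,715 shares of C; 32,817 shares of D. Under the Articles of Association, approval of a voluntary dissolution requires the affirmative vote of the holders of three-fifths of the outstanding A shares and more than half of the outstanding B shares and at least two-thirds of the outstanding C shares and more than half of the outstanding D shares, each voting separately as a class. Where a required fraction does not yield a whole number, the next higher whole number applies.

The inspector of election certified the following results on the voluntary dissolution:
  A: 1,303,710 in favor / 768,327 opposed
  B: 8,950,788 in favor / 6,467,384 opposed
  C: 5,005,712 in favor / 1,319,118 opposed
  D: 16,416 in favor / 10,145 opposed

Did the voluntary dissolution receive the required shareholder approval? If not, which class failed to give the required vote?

A: 3/5 of 2171855 = 1303113; 1,303,113 required, 1,303,710 in favor — approved.
B: a majority of 17893666 is 8946834; 8,946,834 required, 8,950,788 in favor — approved.
C: 2/3 of 7511715 = 5007810; 5,007,810 required, 5,005,712 in favor — not approved.
D: a majority of 32817 is 16409; 16,409 required, 16,416 in favor — approved.

Not approved — the C shares did not give the required vote.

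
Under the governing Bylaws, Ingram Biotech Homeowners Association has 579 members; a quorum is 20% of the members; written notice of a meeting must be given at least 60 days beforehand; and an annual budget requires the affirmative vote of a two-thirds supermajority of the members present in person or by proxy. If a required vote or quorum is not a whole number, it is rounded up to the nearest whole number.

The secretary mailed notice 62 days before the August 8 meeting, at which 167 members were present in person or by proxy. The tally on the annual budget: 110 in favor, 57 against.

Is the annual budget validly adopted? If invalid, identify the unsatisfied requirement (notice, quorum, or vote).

Notice: 62 days given; 60 required. Satisfied.
Quorum: 20% of 579 = 115.80, rounded up to 116; 167 present. Satisfied.
Vote: requires two-thirds of those present (167); 2/3 of 167 = 111.33, rounded up to 112, so 112 needed; 110 in favor. Not satisfied.

Invalid — vote requirement not satisfied.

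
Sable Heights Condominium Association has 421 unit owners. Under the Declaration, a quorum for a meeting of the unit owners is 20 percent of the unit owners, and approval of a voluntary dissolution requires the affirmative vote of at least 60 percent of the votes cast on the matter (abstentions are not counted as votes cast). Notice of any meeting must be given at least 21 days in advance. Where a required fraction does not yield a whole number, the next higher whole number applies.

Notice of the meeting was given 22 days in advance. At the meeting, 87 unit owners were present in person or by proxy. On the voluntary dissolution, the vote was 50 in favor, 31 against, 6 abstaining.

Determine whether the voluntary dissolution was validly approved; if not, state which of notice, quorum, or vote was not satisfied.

Notice: 22 days given; 21 required. Satisfied.
Quorum: 20% of 421 = 84.20, rounded up to 85; 87 present. Satisfied.
Vote: requires three-fifths of the votes cast (87 − 6 abstaining = 81); 3/5 of 81 = 48.60, rounded up to 49, so 49 needed; 50 in favor. Satisfied.

Valid — all requirements satisfied.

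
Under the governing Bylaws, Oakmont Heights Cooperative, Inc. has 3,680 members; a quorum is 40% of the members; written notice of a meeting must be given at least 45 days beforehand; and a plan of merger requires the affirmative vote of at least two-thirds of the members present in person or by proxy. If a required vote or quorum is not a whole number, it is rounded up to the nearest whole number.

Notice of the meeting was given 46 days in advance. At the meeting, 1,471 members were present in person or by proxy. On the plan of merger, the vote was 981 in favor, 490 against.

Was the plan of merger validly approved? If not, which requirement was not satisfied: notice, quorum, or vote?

Notice: 46 days given; 45 required. Satisfied.
Quorum: 40% of 3,680 = 1,472; 1,471 present. Not satisfied.
Vote: requires two-thirds of those present (1,471); 2/3 of 1471 = 980.67, rounded up to 981, so 981 needed; 981 in favor. Satisfied.

Invalid — quorum requirement not satisfied.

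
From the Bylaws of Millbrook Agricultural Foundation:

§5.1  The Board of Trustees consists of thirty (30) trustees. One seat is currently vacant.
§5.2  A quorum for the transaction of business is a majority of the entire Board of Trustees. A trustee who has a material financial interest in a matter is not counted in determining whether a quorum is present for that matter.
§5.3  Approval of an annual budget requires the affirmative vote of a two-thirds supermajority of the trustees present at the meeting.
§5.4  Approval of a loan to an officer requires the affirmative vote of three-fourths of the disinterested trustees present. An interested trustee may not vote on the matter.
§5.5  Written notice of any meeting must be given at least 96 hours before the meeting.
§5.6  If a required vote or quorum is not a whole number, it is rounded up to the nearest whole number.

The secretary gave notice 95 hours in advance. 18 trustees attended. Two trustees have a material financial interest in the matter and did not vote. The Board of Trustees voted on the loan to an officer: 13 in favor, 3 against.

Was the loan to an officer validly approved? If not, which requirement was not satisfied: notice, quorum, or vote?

Invalid — notice requirement not satisfied.

Notice: 95 hours given; 96 required (95 < 96). Not satisfied.
Quorum: 18 present, but the 2 interested trustees do not count, leaving 16. Quorum is 16. Satisfied.
Vote: the loan to an officer requires three-fourths of the disinterested trustees present (18 − 2 = 16). 3/4 of 16 = 12, so 12 affirmative votes are needed; 13 voted in favor. Satisfied.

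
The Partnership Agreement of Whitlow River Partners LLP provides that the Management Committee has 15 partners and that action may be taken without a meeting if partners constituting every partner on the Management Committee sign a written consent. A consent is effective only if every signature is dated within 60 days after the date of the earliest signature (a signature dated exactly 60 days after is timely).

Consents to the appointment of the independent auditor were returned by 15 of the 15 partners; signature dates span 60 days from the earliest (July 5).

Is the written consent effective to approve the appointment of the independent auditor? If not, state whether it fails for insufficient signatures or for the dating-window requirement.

Effective — both the signature and dating-window requirements are satisfied.

Signatures required: every one of 15 — unanimous means all 15, so 15 needed; 15 signed. Sufficient.
Dating window: the latest signature is 60 days after the earliest; the limit is 60 days. Within the window.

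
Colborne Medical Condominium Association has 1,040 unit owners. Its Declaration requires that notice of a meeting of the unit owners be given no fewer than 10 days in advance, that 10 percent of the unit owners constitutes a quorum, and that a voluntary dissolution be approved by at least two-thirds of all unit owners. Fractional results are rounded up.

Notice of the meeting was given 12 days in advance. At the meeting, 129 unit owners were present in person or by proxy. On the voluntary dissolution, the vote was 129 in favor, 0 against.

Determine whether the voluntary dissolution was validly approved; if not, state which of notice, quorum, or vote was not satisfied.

Notice: 12 days given; 10 required. Satisfied.
Quorum: 10% of 1,040 = 104; 129 present. Satisfied.
Vote: requires two-thirds of all unit owners (1,040); 2/3 of 1040 = 693.33, rounded up to 694, so 694 needed; 129 in favor. Not satisfied.

Invalid — vote requirement not satisfied.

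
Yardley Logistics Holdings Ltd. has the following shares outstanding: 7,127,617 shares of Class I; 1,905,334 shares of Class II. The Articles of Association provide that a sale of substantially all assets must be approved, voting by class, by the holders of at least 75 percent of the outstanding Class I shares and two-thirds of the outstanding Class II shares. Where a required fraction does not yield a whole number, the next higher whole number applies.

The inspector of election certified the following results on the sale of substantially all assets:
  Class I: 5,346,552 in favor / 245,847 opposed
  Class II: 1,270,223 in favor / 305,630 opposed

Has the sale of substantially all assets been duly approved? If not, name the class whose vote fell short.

Class I: 3/4 of 7127617 = 5345712.75, rounded up to 5345713; 5,345,713 required, 5,346,552 in favor — approved.
Class II: 2/3 of 1905334 = 1270222.67, rounded up to 1270223; 1,270,223 required, 1,270,223 in favor — approved.

Approved — every class gave the required vote.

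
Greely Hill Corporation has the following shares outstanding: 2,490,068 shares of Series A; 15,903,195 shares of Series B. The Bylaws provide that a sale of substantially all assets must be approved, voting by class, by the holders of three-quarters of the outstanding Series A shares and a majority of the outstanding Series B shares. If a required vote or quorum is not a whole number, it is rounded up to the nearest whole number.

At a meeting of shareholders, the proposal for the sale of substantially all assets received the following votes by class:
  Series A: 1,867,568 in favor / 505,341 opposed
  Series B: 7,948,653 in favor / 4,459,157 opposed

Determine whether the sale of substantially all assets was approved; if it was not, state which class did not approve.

Series A: 3/4 of 2490068 = 1867551; 1,867,551 required, 1,867,568 in favor — approved.
Series B: a majority of 15903195 is 7951598; 7,951,598 required, 7,948,653 in favor — not approved.

Not approved — the Series B shares did not give the required vote.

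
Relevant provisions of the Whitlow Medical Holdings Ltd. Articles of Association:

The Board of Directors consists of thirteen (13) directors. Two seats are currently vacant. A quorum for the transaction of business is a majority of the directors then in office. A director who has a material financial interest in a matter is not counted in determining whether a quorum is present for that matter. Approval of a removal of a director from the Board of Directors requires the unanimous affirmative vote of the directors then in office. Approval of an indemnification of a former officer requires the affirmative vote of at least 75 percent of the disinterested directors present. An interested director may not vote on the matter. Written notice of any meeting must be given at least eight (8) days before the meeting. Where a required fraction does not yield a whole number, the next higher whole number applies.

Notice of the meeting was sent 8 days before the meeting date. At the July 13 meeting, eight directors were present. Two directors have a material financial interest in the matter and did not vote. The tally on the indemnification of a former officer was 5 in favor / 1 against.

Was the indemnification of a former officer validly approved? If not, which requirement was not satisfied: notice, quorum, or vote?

Valid — all requirements satisfied.

Notice: 8 days given; 8 required (8 ≥ 8). Satisfied.
Quorum: 8 present, but the 2 interested directors do not count, leaving 6. Quorum is 6. Satisfied.
Vote: the indemnification of a former officer requires three-fourths of the disinterested directors present (8 − 2 = 6). 3/4 of 6 = 4.50, rounded up to 5, so 5 affirmative votes are needed; 5 voted in favor. Satisfied.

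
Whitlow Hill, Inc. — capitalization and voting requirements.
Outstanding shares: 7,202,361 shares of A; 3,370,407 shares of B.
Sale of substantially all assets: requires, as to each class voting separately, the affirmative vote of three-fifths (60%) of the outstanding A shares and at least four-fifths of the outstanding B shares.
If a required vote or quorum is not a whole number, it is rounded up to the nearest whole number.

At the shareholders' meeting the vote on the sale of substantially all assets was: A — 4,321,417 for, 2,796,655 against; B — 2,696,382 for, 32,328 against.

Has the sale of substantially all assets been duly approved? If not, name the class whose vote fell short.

A: 3/5 of 7202361 = 4321416.60, rounded up to 4321417; 4,321,417 required, 4,321,417 in favor — approved.
B: 4/5 of 3370407 = 2696325.60, rounded up to 2696326; 2,696,326 required, 2,696,382 in favor — approved.

Approved — every class gave the required vote.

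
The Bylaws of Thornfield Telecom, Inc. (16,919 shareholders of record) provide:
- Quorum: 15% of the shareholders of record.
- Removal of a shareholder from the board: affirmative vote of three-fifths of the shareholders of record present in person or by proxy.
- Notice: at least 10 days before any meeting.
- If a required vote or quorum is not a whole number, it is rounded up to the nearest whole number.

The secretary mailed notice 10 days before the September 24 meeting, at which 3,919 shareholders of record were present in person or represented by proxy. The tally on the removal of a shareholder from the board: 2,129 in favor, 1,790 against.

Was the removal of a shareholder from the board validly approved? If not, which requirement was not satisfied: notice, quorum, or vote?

Notice: 10 days given; 10 required. Satisfied.
Quorum: 15% of 16,919 = 2,537.85, rounded up to 2,538; 3,919 present. Satisfied.
Vote: requires three-fifths of those present (3,919); 3/5 of 3919 = 2351.40, rounded up to 2352, so 2,352 needed; 2,129 in favor. Not satisfied.

Invalid — vote requirement not satisfied.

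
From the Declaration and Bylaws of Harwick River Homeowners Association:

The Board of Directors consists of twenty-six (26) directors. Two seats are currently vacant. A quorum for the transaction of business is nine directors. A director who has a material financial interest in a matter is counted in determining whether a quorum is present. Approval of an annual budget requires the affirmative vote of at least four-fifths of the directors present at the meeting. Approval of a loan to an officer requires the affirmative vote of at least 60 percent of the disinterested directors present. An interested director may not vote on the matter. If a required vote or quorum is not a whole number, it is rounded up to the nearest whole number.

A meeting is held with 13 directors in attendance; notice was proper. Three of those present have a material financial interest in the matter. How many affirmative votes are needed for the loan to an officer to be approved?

The loan to an officer requires three-fifths of the disinterested directors present (13 − 3 = 10).
3/5 of 10 = 6.

6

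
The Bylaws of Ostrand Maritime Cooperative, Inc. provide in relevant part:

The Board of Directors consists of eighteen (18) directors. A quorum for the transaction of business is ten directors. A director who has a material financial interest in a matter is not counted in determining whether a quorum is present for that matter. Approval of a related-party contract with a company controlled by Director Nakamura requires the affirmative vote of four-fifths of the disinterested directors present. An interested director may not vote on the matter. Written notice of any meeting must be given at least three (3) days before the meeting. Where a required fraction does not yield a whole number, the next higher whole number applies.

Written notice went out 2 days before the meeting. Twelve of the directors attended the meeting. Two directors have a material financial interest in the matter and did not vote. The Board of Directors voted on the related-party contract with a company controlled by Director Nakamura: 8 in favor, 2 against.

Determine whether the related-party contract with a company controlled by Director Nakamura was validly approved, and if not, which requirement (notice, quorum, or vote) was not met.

Invalid — notice requirement not satisfied.

Notice: 2 days given; 3 required (2 < 3). Not satisfied.
Quorum: 12 present, but the 2 interested directors do not count, leaving 10. Quorum is 10. Satisfied.
Vote: the related-party contract with a company controlled by Director Nakamura requires four-fifths of the disinterested directors present (12 − 2 = 10). 4/5 of 10 = 8, so 8 affirmative votes are needed; 8 voted in favor. Satisfied.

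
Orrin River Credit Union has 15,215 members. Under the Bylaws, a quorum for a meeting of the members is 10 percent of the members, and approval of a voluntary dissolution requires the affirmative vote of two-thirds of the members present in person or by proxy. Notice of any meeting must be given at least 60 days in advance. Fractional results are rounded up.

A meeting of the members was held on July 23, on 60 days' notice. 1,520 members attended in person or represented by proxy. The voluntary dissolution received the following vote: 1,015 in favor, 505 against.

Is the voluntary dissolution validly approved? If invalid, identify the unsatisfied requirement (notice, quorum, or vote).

Invalid — quorum requirement not satisfied.

Notice: 60 days given; 60 required. Satisfied.
Quorum: 10% of 15,215 = 1,521.50, rounded up to 1,522; 1,520 present. Not satisfied.
Vote: requires two-thirds of those present (1,520); 2/3 of 1520 = 1013.33, rounded up to 1014, so 1,014 needed; 1,015 in favor. Satisfied.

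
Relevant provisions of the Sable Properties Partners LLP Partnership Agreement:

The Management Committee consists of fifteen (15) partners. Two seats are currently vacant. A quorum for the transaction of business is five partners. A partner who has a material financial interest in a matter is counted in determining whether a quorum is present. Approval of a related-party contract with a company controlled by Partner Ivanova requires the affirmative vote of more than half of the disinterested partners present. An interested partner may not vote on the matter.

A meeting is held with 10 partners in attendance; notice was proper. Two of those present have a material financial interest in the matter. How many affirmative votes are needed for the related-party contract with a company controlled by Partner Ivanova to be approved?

5

The related-party contract with a company controlled by Partner Ivanova requires a majority of the disinterested partners present (10 − 2 = 8).
A majority of 8 is 5.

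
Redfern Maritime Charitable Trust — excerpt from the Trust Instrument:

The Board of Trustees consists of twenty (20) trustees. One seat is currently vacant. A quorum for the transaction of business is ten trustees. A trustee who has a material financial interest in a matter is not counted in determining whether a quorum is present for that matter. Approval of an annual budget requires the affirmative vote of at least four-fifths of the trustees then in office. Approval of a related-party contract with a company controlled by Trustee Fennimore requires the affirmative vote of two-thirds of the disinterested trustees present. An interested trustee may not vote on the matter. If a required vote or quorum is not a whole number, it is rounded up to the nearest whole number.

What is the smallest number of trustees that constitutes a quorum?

10

The quorum is fixed at 10.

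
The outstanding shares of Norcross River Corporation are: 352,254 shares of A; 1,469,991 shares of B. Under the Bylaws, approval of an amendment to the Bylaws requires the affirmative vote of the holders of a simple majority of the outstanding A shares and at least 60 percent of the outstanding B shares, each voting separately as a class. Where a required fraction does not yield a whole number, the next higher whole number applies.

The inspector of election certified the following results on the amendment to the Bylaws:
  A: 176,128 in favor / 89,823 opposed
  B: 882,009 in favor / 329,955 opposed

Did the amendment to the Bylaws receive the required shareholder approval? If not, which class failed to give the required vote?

A: a majority of 352254 is 176128; 176,128 required, 176,128 in favor — approved.
B: 3/5 of 1469991 = 881994.60, rounded up to 881995; 881,995 required, 882,009 in favor — approved.

Approved — every class gave the required vote.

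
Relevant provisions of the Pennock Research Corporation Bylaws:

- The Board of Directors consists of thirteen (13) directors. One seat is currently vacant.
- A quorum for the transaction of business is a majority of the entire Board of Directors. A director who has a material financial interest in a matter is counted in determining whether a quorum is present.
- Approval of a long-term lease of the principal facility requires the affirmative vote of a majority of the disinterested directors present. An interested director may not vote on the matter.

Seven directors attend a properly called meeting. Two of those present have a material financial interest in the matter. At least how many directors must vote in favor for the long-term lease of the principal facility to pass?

The long-term lease of the principal facility requires a majority of the disinterested directors present (7 − 2 = 5).
A majority of 5 is 3.

3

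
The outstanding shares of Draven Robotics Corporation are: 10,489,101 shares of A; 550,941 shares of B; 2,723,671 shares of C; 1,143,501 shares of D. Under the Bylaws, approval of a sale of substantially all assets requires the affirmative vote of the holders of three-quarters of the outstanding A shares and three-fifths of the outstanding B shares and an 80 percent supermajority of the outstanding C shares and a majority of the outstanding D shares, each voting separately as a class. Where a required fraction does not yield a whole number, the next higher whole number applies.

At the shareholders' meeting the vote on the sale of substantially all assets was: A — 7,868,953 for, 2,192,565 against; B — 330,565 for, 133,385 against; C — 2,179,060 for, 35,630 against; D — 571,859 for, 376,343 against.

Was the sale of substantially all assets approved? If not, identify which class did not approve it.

Approved — every class gave the required vote.

A: 3/4 of 10489101 = 7866825.75, rounded up to 7866826; 7,866,826 required, 7,868,953 in favor — approved.
B: 3/5 of 550941 = 330564.60, rounded up to 330565; 330,565 required, 330,565 in favor — approved.
C: 4/5 of 2723671 = 2178936.80, rounded up to 2178937; 2,178,937 required, 2,179,060 in favor — approved.
D: a majority of 1143501 is 571751; 571,751 required, 571,859 in favor — approved.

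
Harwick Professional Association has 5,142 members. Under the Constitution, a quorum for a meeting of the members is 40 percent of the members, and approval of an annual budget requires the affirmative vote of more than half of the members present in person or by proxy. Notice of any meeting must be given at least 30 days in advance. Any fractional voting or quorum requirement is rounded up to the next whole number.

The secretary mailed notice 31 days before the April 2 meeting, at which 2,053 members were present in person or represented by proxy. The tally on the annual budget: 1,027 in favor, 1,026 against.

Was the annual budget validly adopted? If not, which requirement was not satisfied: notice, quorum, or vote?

Notice: 31 days given; 30 required. Satisfied.
Quorum: 40% of 5,142 = 2,056.80, rounded up to 2,057; 2,053 present. Not satisfied.
Vote: requires a majority of those present (2,053); a majority of 2053 is 1027, so 1,027 needed; 1,027 in favor. Satisfied.

Invalid — quorum requirement not satisfied.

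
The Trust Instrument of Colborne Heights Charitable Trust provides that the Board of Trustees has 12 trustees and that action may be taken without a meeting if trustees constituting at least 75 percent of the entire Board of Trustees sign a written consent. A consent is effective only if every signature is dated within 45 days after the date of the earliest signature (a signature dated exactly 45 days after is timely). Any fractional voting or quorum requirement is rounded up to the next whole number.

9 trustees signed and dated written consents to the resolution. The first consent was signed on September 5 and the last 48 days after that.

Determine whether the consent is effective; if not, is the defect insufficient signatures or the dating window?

Signatures required: at least 75 percent of 12 — 3/4 of 12 = 9, so 9 needed; 9 signed. Sufficient.
Dating window: the latest signature is 48 days after the earliest; the limit is 45 days. Outside the window.

Not effective — dating-window requirement not satisfied.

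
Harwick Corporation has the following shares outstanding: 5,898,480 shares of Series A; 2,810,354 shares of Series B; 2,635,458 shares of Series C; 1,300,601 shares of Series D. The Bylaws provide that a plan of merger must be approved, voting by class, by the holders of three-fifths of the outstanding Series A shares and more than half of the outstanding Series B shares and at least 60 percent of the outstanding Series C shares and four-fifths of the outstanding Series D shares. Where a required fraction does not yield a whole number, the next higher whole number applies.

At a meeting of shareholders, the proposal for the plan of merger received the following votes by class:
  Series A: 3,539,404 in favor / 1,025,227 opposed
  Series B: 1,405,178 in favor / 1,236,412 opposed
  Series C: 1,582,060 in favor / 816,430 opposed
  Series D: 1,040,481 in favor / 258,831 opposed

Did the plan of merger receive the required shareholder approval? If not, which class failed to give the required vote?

Series A: 3/5 of 5898480 = 3539088; 3,539,088 required, 3,539,404 in favor — approved.
Series B: a majority of 2810354 is 1405178; 1,405,178 required, 1,405,178 in favor — approved.
Series C: 3/5 of 2635458 = 1581274.80, rounded up to 1581275; 1,581,275 required, 1,582,060 in favor — approved.
Series D: 4/5 of 1300601 = 1040480.80, rounded up to 1040481; 1,040,481 required, 1,040,481 in favor — approved.

Approved — every class gave the required vote.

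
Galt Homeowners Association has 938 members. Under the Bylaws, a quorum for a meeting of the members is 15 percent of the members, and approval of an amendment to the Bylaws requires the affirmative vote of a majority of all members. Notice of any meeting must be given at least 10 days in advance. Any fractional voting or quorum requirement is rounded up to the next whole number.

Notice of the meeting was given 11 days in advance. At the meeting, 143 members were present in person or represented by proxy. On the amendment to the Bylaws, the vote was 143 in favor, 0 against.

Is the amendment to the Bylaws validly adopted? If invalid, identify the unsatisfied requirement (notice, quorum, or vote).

Invalid — vote requirement not satisfied.

Notice: 11 days given; 10 required. Satisfied.
Quorum: 15% of 938 = 140.70, rounded up to 141; 143 present. Satisfied.
Vote: requires a majority of all members (938); a majority of 938 is 470, so 470 needed; 143 in favor. Not satisfied.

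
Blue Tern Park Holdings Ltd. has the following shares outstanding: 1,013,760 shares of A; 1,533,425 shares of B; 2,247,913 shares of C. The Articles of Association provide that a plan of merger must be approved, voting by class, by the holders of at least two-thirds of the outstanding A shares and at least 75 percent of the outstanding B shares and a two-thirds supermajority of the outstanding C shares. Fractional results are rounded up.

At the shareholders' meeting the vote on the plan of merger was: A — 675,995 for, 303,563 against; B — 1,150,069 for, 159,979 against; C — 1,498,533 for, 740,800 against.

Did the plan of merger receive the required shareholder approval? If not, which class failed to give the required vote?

A: 2/3 of 1013760 = 675840; 675,840 required, 675,995 in favor — approved.
B: 3/4 of 1533425 = 1150068.75, rounded up to 1150069; 1,150,069 required, 1,150,069 in favor — approved.
C: 2/3 of 2247913 = 1498608.67, rounded up to 1498609; 1,498,609 required, 1,498,533 in favor — not approved.

Not approved — the C shares did not give the required vote.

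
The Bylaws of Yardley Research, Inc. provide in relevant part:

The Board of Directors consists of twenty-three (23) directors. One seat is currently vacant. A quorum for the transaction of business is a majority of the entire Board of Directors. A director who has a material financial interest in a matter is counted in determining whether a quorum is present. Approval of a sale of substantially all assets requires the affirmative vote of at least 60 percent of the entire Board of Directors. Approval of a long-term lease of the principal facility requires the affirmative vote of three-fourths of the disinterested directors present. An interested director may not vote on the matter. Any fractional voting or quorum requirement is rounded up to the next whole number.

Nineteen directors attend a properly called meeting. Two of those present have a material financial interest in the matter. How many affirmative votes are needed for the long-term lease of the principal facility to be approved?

The long-term lease of the principal facility requires three-fourths of the disinterested directors present (19 − 2 = 17).
3/4 of 17 = 12.75, rounded up to 13.

13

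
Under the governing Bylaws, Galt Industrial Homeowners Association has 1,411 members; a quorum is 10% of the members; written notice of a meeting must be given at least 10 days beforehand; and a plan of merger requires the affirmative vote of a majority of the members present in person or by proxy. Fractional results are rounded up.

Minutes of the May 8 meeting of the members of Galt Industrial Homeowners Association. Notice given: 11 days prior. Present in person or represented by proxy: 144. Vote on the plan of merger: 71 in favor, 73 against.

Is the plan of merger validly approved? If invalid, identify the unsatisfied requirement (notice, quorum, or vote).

Invalid — vote requirement not satisfied.

Notice: 11 days given; 10 required. Satisfied.
Quorum: 10% of 1,411 = 141.10, rounded up to 142; 144 present. Satisfied.
Vote: requires a majority of those present (144); a majority of 144 is 73, so 73 needed; 71 in favor. Not satisfied.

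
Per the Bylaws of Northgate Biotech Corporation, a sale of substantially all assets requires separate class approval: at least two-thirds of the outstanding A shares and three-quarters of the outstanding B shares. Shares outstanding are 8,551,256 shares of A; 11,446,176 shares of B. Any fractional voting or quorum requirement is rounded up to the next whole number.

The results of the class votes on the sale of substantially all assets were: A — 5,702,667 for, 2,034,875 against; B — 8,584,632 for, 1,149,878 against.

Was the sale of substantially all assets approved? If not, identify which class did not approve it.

A: 2/3 of 8551256 = 5700837.33, rounded up to 5700838; 5,700,838 required, 5,702,667 in favor — approved.
B: 3/4 of 11446176 = 8584632; 8,584,632 required, 8,584,632 in favor — approved.

Approved — every class gave the required vote.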